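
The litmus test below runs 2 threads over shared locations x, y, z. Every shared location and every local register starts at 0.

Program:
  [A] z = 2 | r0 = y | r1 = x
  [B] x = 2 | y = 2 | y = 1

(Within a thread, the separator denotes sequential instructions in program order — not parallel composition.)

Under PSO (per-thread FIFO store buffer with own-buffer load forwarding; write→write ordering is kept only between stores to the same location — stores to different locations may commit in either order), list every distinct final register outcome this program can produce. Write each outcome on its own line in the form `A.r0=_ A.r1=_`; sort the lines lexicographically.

outcome vector order: (A.r0,A.r1)
|PSO outcomes| = 6

A.r0=0 A.r1=0
A.r0=0 A.r1=2
A.r0=1 A.r1=0
A.r0=1 A.r1=2
A.r0=2 A.r1=0
A.r0=2 A.r1=2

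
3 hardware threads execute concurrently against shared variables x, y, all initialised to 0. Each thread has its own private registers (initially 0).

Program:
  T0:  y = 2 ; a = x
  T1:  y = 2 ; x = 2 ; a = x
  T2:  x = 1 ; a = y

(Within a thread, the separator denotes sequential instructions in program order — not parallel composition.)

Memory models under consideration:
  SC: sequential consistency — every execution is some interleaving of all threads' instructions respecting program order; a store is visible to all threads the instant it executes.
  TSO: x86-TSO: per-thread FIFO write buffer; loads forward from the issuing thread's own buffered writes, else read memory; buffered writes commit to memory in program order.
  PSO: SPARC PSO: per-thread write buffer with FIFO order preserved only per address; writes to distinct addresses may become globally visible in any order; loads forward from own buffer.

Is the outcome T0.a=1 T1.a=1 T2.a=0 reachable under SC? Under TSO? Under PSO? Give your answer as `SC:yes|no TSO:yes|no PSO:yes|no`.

SC:no TSO:yes PSO:yes

outcome vector order: (T0.a,T1.a,T2.a)
under SC → (0,1,2), (0,2,2), (1,1,2), (1,2,0), (1,2,2), (2,1,2), (2,2,0), (2,2,2)
under TSO → (0,1,0), (0,1,2), (0,2,0), (0,2,2), (1,1,0), (1,1,2), (1,2,0), (1,2,2), (2,1,0), (2,1,2), (2,2,0), (2,2,2)
under PSO → (0,1,0), (0,1,2), (0,2,0), (0,2,2), (1,1,0), (1,1,2), (1,2,0), (1,2,2), (2,1,0), (2,1,2), (2,2,0), (2,2,2)
target (1,1,0) ∈ {TSO,PSO}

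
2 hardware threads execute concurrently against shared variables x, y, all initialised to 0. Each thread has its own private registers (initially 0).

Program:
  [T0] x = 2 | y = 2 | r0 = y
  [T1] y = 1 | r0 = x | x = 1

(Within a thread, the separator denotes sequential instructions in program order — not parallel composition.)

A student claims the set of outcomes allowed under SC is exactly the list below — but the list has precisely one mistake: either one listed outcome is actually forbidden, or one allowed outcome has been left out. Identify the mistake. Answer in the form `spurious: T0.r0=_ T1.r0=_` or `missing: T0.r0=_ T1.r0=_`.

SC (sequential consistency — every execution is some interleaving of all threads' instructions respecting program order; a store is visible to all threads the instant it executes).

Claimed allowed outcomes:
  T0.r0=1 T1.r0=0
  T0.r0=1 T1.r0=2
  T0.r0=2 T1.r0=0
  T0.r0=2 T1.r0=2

spurious: T0.r0=1 T1.r0=0

outcome vector order: (T0.r0,T1.r0)
SC (3): <1 2>; <2 0>; <2 2>
claimed∖SC = {<1 0>}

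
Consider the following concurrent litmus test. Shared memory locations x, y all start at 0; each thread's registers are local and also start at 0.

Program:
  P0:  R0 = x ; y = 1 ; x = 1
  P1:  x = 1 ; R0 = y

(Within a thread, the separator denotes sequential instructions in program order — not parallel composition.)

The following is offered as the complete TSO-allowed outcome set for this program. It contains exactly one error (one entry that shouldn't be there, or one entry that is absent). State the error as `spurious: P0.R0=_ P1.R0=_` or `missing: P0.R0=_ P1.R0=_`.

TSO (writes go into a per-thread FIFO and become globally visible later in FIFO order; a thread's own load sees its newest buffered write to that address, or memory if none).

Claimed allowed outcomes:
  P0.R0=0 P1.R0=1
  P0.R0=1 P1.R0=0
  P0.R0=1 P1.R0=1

missing: P0.R0=0 P1.R0=0

outcome vector order: (P0.R0,P1.R0)
[TSO] allowed = {<0 0> <0 1> <1 0> <1 1>}
TSO∖claimed = {<0 0>}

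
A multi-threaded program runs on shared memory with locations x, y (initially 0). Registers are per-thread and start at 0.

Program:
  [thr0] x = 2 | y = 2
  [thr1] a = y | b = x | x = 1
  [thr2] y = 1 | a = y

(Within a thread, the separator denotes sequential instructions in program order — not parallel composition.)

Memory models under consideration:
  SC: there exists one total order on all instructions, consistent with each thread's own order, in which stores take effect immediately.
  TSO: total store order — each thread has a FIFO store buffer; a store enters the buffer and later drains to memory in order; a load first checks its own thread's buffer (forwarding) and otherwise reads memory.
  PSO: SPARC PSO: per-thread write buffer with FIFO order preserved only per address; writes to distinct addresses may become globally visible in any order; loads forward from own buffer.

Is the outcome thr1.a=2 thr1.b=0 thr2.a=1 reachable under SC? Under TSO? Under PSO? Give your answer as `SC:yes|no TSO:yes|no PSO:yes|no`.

outcome vector order: (thr1.a,thr1.b,thr2.a)
SC: 10 outcomes — {001, 002, 021, 022, 101, 102, 121, 122, 221, 222}
TSO: 10 outcomes — {001, 002, 021, 022, 101, 102, 121, 122, 221, 222}
PSO: 12 outcomes — {001, 002, 021, 022, 101, 102, 121, 122, 201, 202, 221, 222}
target 201 ∈ {PSO}

SC:no TSO:no PSO:yes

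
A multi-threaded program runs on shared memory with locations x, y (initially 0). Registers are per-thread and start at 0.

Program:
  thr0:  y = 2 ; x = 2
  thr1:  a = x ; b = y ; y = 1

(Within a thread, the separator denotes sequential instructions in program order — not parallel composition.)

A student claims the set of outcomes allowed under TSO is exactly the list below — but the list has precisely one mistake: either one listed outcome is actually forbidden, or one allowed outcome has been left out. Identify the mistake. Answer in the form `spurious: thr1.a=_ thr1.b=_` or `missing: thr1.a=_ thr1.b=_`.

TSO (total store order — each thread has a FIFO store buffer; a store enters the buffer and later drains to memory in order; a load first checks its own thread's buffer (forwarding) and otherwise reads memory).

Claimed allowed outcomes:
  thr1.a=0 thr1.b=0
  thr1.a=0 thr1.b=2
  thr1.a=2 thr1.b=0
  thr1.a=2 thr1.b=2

outcome vector order: (thr1.a,thr1.b)
under TSO → <0 0> <0 2> <2 2>
claimed∖TSO = {<2 0>}

spurious: thr1.a=2 thr1.b=0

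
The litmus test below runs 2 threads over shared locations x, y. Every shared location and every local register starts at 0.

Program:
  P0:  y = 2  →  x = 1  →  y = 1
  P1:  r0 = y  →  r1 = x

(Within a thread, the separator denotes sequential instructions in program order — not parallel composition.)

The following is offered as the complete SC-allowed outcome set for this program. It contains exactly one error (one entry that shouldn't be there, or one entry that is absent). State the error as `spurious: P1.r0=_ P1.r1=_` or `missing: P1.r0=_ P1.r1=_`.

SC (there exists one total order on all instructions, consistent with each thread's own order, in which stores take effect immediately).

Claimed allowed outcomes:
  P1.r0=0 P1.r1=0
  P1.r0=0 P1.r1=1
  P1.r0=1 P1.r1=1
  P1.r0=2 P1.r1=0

outcome vector order: (P1.r0,P1.r1)
SC: 5 outcomes — {(0,0), (0,1), (1,1), (2,0), (2,1)}
SC∖claimed = {(2,1)}

missing: P1.r0=2 P1.r1=1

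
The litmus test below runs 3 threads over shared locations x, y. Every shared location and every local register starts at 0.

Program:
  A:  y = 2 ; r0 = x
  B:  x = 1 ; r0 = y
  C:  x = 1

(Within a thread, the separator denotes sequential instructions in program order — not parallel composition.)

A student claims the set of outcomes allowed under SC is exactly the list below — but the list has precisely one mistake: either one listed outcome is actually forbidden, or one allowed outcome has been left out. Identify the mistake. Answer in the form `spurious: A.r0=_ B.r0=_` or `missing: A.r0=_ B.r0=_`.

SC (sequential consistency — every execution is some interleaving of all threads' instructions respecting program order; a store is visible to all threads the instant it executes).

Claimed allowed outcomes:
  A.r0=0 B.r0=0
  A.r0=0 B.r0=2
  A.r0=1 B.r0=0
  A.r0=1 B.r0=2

spurious: A.r0=0 B.r0=0

outcome vector order: (A.r0,B.r0)
[SC] allowed = {0/2, 1/0, 1/2}
claimed∖SC = {0/0}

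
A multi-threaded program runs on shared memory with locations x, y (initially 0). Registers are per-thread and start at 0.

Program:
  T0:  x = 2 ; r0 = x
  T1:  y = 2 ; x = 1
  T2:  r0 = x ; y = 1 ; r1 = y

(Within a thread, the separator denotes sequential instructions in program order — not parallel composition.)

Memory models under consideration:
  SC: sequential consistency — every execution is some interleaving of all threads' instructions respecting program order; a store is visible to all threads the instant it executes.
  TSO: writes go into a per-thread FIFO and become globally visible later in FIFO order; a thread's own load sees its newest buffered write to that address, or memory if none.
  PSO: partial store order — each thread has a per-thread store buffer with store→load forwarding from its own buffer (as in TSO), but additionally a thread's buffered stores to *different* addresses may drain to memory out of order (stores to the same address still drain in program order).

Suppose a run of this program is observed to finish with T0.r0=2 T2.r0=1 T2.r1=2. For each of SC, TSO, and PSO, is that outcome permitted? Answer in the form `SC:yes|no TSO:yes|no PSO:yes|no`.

outcome vector order: (T0.r0,T2.r0,T2.r1)
SC: 10 outcomes — {101, 102, 111, 121, 122, 201, 202, 211, 221, 222}
TSO: 10 outcomes — {101, 102, 111, 121, 122, 201, 202, 211, 221, 222}
PSO: 12 outcomes — {101, 102, 111, 112, 121, 122, 201, 202, 211, 212, 221, 222}
target 212 ∈ {PSO}

SC:no TSO:no PSO:yes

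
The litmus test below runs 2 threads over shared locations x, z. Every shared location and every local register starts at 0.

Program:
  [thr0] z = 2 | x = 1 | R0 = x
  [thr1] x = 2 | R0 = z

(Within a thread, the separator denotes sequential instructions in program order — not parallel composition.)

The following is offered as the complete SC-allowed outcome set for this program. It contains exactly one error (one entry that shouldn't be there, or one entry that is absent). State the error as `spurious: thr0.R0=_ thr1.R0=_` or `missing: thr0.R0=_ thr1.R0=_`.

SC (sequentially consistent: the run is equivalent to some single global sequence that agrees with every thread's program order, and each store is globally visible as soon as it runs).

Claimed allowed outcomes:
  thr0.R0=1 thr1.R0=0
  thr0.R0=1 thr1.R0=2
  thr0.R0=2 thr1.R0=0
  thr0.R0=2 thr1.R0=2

outcome vector order: (thr0.R0,thr1.R0)
SC (3): (1,0), (1,2), (2,2)
claimed∖SC = {(2,0)}

spurious: thr0.R0=2 thr1.R0=0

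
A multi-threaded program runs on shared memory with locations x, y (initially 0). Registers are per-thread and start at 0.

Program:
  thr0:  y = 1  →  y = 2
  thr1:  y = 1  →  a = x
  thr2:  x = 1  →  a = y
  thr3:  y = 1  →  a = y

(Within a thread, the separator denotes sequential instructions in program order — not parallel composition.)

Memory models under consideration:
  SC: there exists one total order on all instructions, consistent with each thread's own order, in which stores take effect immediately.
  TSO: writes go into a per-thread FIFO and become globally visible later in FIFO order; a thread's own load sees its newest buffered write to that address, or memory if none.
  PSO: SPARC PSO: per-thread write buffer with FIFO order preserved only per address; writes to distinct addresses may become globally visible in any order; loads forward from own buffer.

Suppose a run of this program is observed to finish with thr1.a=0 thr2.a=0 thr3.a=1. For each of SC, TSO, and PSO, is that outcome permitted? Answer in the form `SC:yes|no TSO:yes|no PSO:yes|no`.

outcome vector order: (thr1.a,thr2.a,thr3.a)
SC (10): (0,1,1), (0,1,2), (0,2,1), (0,2,2), (1,0,1), (1,0,2), (1,1,1), (1,1,2), (1,2,1), (1,2,2)
TSO (12): (0,0,1), (0,0,2), (0,1,1), (0,1,2), (0,2,1), (0,2,2), (1,0,1), (1,0,2), (1,1,1), (1,1,2), (1,2,1), (1,2,2)
PSO (12): (0,0,1), (0,0,2), (0,1,1), (0,1,2), (0,2,1), (0,2,2), (1,0,1), (1,0,2), (1,1,1), (1,1,2), (1,2,1), (1,2,2)
target (0,0,1) ∈ {TSO,PSO}

SC:no TSO:yes PSO:yes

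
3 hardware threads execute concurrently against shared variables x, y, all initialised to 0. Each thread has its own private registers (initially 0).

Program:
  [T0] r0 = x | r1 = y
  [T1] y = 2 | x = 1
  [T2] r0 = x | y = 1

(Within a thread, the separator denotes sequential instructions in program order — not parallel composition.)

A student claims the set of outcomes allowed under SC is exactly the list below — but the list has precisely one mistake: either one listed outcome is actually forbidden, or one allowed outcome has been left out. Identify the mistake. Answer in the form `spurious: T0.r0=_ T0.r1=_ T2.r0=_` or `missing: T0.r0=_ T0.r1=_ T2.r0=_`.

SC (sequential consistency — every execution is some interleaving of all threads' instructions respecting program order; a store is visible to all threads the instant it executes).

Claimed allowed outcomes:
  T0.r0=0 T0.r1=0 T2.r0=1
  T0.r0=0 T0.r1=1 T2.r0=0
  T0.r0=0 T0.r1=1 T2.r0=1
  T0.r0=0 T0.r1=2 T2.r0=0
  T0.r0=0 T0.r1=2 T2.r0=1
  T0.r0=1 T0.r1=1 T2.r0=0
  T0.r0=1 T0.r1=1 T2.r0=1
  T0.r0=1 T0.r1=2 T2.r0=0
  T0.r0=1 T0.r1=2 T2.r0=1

outcome vector order: (T0.r0,T0.r1,T2.r0)
SC: 10 outcomes — {000 001 010 011 020 021 110 111 120 121}
SC∖claimed = {000}

missing: T0.r0=0 T0.r1=0 T2.r0=0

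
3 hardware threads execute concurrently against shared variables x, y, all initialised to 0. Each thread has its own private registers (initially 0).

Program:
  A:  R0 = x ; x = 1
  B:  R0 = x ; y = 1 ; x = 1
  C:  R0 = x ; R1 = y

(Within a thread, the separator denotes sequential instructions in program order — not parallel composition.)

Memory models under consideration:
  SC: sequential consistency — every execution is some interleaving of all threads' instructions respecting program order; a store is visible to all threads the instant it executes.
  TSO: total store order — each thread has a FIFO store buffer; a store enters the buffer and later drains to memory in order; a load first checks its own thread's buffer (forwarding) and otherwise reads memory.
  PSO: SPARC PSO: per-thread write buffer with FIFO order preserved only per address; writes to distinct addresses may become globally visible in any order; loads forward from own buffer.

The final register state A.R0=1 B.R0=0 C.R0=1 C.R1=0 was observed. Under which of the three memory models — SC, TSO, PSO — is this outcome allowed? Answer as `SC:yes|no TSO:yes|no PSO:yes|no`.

SC:no TSO:no PSO:yes

outcome vector order: (A.R0,B.R0,C.R0,C.R1)
[SC] allowed = {<0 0 0 0>, <0 0 0 1>, <0 0 1 0>, <0 0 1 1>, <0 1 0 0>, <0 1 0 1>, <0 1 1 0>, <0 1 1 1>, <1 0 0 0>, <1 0 0 1>, <1 0 1 1>}
[TSO] allowed = {<0 0 0 0>, <0 0 0 1>, <0 0 1 0>, <0 0 1 1>, <0 1 0 0>, <0 1 0 1>, <0 1 1 0>, <0 1 1 1>, <1 0 0 0>, <1 0 0 1>, <1 0 1 1>}
[PSO] allowed = {<0 0 0 0>, <0 0 0 1>, <0 0 1 0>, <0 0 1 1>, <0 1 0 0>, <0 1 0 1>, <0 1 1 0>, <0 1 1 1>, <1 0 0 0>, <1 0 0 1>, <1 0 1 0>, <1 0 1 1>}
target <1 0 1 0> ∈ {PSO}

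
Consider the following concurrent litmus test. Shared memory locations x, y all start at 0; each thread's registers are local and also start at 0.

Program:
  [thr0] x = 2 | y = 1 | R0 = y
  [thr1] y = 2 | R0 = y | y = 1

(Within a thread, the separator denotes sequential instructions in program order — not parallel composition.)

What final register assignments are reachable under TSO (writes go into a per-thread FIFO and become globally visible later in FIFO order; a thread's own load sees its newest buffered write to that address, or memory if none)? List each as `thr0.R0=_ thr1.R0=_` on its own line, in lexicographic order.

outcome vector order: (thr0.R0,thr1.R0)
|TSO outcomes| = 3

thr0.R0=1 thr1.R0=1
thr0.R0=1 thr1.R0=2
thr0.R0=2 thr1.R0=2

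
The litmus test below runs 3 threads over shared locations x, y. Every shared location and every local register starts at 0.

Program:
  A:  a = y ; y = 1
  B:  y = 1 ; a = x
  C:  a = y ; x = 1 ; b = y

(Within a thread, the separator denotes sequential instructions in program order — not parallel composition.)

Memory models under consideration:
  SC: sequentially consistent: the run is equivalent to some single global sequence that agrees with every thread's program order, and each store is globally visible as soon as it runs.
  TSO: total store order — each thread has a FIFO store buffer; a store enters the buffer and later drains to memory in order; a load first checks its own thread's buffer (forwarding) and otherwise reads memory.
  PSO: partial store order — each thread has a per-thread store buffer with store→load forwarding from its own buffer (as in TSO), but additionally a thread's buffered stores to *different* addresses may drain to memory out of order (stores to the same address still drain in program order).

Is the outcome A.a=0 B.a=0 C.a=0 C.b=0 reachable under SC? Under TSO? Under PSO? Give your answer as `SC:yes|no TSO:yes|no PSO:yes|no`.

outcome vector order: (A.a,B.a,C.a,C.b)
[SC] allowed = {0001 0011 0100 0101 0111 1001 1011 1100 1101 1111}
[TSO] allowed = {0000 0001 0011 0100 0101 0111 1000 1001 1011 1100 1101 1111}
[PSO] allowed = {0000 0001 0011 0100 0101 0111 1000 1001 1011 1100 1101 1111}
target 0000 ∈ {TSO,PSO}

SC:no TSO:yes PSO:yes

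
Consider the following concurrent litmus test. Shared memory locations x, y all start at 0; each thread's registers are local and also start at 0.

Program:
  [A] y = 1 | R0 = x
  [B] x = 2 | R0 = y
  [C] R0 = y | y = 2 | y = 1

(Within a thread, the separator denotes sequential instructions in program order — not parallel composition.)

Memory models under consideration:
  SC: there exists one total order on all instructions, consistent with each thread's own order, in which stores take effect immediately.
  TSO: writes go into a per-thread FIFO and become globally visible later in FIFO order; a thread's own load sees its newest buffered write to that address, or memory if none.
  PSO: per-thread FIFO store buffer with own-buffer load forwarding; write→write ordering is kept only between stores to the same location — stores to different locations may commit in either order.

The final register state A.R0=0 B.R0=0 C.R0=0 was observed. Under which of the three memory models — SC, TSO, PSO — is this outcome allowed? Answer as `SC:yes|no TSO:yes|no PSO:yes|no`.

SC:no TSO:yes PSO:yes

outcome vector order: (A.R0,B.R0,C.R0)
SC: 10 outcomes — {<0 1 0>, <0 1 1>, <0 2 0>, <0 2 1>, <2 0 0>, <2 0 1>, <2 1 0>, <2 1 1>, <2 2 0>, <2 2 1>}
TSO: 12 outcomes — {<0 0 0>, <0 0 1>, <0 1 0>, <0 1 1>, <0 2 0>, <0 2 1>, <2 0 0>, <2 0 1>, <2 1 0>, <2 1 1>, <2 2 0>, <2 2 1>}
PSO: 12 outcomes — {<0 0 0>, <0 0 1>, <0 1 0>, <0 1 1>, <0 2 0>, <0 2 1>, <2 0 0>, <2 0 1>, <2 1 0>, <2 1 1>, <2 2 0>, <2 2 1>}
target <0 0 0> ∈ {TSO,PSO}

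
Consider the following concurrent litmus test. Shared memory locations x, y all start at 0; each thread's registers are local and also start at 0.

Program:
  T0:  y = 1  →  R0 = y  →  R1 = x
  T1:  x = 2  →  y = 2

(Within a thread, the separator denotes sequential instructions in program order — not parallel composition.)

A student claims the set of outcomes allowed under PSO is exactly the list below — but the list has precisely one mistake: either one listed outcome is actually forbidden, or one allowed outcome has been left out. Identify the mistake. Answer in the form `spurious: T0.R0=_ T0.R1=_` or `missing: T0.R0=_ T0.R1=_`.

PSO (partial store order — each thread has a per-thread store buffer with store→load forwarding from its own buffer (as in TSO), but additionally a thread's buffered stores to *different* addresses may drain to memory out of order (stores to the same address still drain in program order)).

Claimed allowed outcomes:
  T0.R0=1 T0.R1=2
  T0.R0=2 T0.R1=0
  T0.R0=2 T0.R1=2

outcome vector order: (T0.R0,T0.R1)
[PSO] allowed = {10, 12, 20, 22}
PSO∖claimed = {10}

missing: T0.R0=1 T0.R1=0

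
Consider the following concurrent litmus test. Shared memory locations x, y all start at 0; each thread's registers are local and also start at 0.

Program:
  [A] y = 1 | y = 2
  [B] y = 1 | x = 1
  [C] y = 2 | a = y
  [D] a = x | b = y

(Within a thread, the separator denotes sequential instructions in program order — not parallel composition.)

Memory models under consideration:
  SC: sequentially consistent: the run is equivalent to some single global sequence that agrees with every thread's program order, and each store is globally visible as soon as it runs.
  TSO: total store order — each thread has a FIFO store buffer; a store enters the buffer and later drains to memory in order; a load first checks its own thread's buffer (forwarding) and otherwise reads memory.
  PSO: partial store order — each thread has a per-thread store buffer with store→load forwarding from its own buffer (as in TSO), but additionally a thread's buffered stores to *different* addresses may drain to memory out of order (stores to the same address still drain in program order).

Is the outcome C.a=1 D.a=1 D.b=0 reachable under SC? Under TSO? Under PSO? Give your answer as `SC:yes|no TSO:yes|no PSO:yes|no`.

SC:no TSO:no PSO:yes

outcome vector order: (C.a,D.a,D.b)
under SC → (1,0,0) (1,0,1) (1,0,2) (1,1,1) (1,1,2) (2,0,0) (2,0,1) (2,0,2) (2,1,1) (2,1,2)
under TSO → (1,0,0) (1,0,1) (1,0,2) (1,1,1) (1,1,2) (2,0,0) (2,0,1) (2,0,2) (2,1,1) (2,1,2)
under PSO → (1,0,0) (1,0,1) (1,0,2) (1,1,0) (1,1,1) (1,1,2) (2,0,0) (2,0,1) (2,0,2) (2,1,0) (2,1,1) (2,1,2)
target (1,1,0) ∈ {PSO}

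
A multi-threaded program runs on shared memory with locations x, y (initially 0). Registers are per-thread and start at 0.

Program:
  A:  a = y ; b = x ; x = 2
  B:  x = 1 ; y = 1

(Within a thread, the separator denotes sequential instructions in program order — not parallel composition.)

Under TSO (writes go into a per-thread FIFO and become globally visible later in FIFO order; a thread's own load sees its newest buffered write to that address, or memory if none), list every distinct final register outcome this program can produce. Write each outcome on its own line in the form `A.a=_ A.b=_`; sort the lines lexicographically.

A.a=0 A.b=0
A.a=0 A.b=1
A.a=1 A.b=1

outcome vector order: (A.a,A.b)
|TSO outcomes| = 3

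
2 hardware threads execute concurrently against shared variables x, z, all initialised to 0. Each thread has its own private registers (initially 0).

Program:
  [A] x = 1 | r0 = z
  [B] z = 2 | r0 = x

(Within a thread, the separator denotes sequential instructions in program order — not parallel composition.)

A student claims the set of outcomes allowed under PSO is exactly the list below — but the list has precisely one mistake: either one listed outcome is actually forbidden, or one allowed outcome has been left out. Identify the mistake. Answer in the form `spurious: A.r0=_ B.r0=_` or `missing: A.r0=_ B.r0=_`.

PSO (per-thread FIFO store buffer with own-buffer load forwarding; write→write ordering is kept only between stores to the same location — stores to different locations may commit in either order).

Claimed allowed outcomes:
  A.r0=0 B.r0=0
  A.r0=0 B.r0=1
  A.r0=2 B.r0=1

missing: A.r0=2 B.r0=0

outcome vector order: (A.r0,B.r0)
PSO (4): 0/0; 0/1; 2/0; 2/1
PSO∖claimed = {2/0}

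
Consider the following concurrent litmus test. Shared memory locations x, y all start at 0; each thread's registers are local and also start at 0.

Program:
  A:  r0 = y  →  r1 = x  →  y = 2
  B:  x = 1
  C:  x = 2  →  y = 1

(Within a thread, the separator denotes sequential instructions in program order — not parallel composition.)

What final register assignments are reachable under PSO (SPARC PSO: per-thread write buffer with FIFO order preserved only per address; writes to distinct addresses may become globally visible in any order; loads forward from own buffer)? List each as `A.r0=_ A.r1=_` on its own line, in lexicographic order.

outcome vector order: (A.r0,A.r1)
|PSO outcomes| = 6

A.r0=0 A.r1=0
A.r0=0 A.r1=1
A.r0=0 A.r1=2
A.r0=1 A.r1=0
A.r0=1 A.r1=1
A.r0=1 A.r1=2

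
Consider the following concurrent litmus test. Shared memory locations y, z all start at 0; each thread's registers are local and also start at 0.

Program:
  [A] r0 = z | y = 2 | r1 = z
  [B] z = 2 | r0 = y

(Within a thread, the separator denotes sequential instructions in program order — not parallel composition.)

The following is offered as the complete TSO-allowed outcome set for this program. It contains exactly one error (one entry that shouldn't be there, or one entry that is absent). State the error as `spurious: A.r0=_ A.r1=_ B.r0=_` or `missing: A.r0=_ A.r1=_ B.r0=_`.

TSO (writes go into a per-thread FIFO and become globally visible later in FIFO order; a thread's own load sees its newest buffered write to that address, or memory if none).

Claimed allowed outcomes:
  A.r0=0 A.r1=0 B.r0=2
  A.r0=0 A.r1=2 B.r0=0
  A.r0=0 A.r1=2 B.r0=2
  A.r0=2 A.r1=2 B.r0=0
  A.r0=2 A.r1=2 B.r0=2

outcome vector order: (A.r0,A.r1,B.r0)
[TSO] allowed = {<0 0 0> <0 0 2> <0 2 0> <0 2 2> <2 2 0> <2 2 2>}
TSO∖claimed = {<0 0 0>}

missing: A.r0=0 A.r1=0 B.r0=0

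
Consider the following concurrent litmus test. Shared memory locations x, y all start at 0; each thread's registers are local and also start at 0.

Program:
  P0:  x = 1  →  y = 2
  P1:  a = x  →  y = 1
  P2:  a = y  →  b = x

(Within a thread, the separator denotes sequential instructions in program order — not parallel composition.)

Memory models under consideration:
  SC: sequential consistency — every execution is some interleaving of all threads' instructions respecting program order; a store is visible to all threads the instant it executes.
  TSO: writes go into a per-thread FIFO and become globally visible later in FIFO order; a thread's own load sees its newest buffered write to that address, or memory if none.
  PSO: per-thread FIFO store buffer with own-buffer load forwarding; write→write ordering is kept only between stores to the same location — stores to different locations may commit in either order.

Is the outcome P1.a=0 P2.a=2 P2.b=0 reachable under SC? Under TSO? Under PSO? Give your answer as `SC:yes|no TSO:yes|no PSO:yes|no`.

SC:no TSO:no PSO:yes

outcome vector order: (P1.a,P2.a,P2.b)
SC: 9 outcomes — {<0 0 0>, <0 0 1>, <0 1 0>, <0 1 1>, <0 2 1>, <1 0 0>, <1 0 1>, <1 1 1>, <1 2 1>}
TSO: 9 outcomes — {<0 0 0>, <0 0 1>, <0 1 0>, <0 1 1>, <0 2 1>, <1 0 0>, <1 0 1>, <1 1 1>, <1 2 1>}
PSO: 11 outcomes — {<0 0 0>, <0 0 1>, <0 1 0>, <0 1 1>, <0 2 0>, <0 2 1>, <1 0 0>, <1 0 1>, <1 1 1>, <1 2 0>, <1 2 1>}
target <0 2 0> ∈ {PSO}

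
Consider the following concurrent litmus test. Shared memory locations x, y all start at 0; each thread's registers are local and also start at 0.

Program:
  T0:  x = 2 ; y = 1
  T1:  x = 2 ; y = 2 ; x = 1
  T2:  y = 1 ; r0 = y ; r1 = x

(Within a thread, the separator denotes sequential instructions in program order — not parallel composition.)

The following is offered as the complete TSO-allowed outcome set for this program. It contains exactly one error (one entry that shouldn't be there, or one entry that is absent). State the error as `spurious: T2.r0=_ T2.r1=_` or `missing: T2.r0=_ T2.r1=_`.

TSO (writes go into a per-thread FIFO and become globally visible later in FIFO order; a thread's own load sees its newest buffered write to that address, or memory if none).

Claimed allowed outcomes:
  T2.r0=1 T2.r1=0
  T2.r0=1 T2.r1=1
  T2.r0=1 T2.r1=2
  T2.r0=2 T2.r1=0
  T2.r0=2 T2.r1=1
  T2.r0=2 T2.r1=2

spurious: T2.r0=2 T2.r1=0

outcome vector order: (T2.r0,T2.r1)
[TSO] allowed = {10, 11, 12, 21, 22}
claimed∖TSO = {20}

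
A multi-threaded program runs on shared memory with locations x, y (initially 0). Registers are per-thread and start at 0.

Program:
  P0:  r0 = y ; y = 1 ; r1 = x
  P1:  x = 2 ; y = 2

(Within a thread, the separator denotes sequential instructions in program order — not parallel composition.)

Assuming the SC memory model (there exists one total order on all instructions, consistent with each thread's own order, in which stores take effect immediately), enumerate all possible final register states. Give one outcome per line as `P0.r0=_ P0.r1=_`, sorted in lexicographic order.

outcome vector order: (P0.r0,P0.r1)
|SC outcomes| = 3

P0.r0=0 P0.r1=0
P0.r0=0 P0.r1=2
P0.r0=2 P0.r1=2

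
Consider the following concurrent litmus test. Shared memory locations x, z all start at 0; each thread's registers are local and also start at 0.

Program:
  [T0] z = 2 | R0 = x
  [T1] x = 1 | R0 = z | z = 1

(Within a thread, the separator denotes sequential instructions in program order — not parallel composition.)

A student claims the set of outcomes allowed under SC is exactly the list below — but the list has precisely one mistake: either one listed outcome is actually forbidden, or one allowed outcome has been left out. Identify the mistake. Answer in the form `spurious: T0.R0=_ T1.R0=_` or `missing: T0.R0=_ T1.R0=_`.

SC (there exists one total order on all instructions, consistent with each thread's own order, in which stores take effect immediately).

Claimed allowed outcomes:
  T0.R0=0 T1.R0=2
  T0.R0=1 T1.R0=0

outcome vector order: (T0.R0,T1.R0)
SC: 3 outcomes — {02, 10, 12}
SC∖claimed = {12}

missing: T0.R0=1 T1.R0=2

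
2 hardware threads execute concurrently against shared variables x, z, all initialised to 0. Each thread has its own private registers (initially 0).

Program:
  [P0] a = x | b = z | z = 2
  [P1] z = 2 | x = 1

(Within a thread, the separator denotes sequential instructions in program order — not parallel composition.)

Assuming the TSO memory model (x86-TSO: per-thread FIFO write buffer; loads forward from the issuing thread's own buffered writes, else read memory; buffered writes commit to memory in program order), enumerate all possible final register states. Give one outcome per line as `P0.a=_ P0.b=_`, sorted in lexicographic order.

P0.a=0 P0.b=0
P0.a=0 P0.b=2
P0.a=1 P0.b=2

outcome vector order: (P0.a,P0.b)
|TSO outcomes| = 3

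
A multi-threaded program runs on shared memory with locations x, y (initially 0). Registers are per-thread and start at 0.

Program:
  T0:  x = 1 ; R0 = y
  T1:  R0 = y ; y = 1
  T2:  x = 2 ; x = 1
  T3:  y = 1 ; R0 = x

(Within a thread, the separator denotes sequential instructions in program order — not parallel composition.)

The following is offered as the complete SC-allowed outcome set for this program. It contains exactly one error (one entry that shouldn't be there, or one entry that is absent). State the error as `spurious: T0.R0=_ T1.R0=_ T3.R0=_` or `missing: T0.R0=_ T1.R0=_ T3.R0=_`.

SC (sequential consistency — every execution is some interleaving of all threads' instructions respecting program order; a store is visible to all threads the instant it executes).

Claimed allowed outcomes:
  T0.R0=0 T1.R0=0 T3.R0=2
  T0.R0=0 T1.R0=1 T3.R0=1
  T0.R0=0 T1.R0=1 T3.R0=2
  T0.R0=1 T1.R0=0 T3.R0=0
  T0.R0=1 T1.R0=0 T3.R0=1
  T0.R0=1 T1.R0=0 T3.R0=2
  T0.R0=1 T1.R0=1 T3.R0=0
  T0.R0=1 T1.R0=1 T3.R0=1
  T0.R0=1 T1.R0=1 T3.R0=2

outcome vector order: (T0.R0,T1.R0,T3.R0)
under SC → <0 0 1> <0 0 2> <0 1 1> <0 1 2> <1 0 0> <1 0 1> <1 0 2> <1 1 0> <1 1 1> <1 1 2>
SC∖claimed = {<0 0 1>}

missing: T0.R0=0 T1.R0=0 T3.R0=1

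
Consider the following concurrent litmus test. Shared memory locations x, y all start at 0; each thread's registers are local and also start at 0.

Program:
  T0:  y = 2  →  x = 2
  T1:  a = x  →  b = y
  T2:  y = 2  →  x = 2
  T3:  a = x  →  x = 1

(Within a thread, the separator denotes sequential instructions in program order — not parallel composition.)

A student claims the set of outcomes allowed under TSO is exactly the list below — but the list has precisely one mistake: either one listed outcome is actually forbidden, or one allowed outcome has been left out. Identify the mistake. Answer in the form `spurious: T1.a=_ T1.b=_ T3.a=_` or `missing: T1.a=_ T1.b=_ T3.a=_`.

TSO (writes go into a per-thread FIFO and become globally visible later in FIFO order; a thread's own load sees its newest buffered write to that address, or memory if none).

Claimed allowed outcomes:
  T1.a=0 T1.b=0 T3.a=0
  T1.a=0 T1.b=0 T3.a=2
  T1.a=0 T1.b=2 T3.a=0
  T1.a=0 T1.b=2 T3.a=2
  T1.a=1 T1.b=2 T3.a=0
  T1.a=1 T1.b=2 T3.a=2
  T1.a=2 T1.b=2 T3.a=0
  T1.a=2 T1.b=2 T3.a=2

outcome vector order: (T1.a,T1.b,T3.a)
under TSO → 000, 002, 020, 022, 100, 120, 122, 220, 222
TSO∖claimed = {100}

missing: T1.a=1 T1.b=0 T3.a=0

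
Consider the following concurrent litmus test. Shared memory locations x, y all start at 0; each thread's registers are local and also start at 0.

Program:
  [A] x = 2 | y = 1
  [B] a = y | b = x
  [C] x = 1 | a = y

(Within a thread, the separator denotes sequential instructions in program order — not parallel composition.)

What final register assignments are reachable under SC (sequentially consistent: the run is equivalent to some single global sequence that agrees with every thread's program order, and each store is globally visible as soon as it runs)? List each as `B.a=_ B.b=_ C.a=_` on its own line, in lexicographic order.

outcome vector order: (B.a,B.b,C.a)
|SC outcomes| = 10

B.a=0 B.b=0 C.a=0
B.a=0 B.b=0 C.a=1
B.a=0 B.b=1 C.a=0
B.a=0 B.b=1 C.a=1
B.a=0 B.b=2 C.a=0
B.a=0 B.b=2 C.a=1
B.a=1 B.b=1 C.a=0
B.a=1 B.b=1 C.a=1
B.a=1 B.b=2 C.a=0
B.a=1 B.b=2 C.a=1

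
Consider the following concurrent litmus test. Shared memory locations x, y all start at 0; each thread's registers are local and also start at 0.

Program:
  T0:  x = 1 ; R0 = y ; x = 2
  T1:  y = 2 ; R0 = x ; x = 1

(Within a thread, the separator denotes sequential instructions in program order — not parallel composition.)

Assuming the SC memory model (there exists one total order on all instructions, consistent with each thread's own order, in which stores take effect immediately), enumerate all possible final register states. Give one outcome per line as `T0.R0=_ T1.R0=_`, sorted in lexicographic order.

outcome vector order: (T0.R0,T1.R0)
|SC outcomes| = 5

T0.R0=0 T1.R0=1
T0.R0=0 T1.R0=2
T0.R0=2 T1.R0=0
T0.R0=2 T1.R0=1
T0.R0=2 T1.R0=2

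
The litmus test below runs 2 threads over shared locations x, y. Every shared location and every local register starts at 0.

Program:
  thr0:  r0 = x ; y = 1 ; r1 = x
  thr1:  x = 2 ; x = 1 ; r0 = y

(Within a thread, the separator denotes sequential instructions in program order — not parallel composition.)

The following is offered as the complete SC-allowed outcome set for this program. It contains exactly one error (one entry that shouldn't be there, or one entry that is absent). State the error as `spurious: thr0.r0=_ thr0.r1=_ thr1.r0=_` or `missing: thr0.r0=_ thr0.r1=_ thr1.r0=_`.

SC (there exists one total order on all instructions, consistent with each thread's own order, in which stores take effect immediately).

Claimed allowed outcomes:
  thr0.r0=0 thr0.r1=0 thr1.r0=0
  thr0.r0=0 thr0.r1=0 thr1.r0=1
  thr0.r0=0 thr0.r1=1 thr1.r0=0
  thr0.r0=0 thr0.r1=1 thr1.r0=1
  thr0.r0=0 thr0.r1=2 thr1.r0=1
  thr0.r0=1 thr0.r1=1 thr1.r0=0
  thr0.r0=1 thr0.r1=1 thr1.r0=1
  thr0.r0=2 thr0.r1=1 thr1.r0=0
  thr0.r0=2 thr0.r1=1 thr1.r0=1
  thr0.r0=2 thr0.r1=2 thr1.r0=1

outcome vector order: (thr0.r0,thr0.r1,thr1.r0)
SC: 9 outcomes — {001, 010, 011, 021, 110, 111, 210, 211, 221}
claimed∖SC = {000}

spurious: thr0.r0=0 thr0.r1=0 thr1.r0=0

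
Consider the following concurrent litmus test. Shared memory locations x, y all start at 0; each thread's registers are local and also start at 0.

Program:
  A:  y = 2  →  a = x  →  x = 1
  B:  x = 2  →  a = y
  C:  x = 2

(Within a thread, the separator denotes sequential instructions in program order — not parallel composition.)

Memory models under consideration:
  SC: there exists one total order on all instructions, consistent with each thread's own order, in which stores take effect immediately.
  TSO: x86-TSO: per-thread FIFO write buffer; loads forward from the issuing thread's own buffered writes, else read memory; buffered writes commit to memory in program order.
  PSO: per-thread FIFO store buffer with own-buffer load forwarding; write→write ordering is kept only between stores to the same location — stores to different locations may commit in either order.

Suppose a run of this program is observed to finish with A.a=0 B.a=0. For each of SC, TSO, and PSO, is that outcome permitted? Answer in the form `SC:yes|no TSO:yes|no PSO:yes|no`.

SC:no TSO:yes PSO:yes

outcome vector order: (A.a,B.a)
SC (3): (0,2) (2,0) (2,2)
TSO (4): (0,0) (0,2) (2,0) (2,2)
PSO (4): (0,0) (0,2) (2,0) (2,2)
target (0,0) ∈ {TSO,PSO}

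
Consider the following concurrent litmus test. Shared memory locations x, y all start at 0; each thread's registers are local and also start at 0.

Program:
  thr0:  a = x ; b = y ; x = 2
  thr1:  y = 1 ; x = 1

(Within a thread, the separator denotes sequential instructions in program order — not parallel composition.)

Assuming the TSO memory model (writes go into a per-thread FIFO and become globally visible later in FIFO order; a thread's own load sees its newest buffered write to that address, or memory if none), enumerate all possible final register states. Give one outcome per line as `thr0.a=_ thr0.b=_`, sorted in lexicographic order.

outcome vector order: (thr0.a,thr0.b)
|TSO outcomes| = 3

thr0.a=0 thr0.b=0
thr0.a=0 thr0.b=1
thr0.a=1 thr0.b=1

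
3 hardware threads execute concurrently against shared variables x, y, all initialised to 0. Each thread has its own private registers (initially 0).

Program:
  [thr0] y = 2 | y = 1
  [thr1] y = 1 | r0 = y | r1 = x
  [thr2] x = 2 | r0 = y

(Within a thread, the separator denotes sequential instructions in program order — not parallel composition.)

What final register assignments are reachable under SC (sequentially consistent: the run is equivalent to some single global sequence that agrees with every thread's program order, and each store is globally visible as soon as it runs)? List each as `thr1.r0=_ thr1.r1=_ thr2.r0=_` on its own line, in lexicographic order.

outcome vector order: (thr1.r0,thr1.r1,thr2.r0)
|SC outcomes| = 10

thr1.r0=1 thr1.r1=0 thr2.r0=1
thr1.r0=1 thr1.r1=0 thr2.r0=2
thr1.r0=1 thr1.r1=2 thr2.r0=0
thr1.r0=1 thr1.r1=2 thr2.r0=1
thr1.r0=1 thr1.r1=2 thr2.r0=2
thr1.r0=2 thr1.r1=0 thr2.r0=1
thr1.r0=2 thr1.r1=0 thr2.r0=2
thr1.r0=2 thr1.r1=2 thr2.r0=0
thr1.r0=2 thr1.r1=2 thr2.r0=1
thr1.r0=2 thr1.r1=2 thr2.r0=2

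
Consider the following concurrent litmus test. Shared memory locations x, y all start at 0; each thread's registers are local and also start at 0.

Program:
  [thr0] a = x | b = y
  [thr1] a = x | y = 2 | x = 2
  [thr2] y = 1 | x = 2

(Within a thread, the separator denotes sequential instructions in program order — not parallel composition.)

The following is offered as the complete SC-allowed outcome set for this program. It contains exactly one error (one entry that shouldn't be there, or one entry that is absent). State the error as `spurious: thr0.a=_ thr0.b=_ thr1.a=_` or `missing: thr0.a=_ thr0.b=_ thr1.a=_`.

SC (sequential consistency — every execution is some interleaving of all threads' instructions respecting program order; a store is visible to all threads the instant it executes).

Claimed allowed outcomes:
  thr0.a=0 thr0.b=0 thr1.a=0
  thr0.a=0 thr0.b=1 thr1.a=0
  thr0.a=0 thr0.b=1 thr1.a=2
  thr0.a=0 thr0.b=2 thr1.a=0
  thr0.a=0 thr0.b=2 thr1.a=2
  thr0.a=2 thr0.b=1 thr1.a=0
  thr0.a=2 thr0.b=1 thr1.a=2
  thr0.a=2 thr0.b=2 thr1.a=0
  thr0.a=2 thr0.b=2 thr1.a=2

outcome vector order: (thr0.a,thr0.b,thr1.a)
under SC → 000 002 010 012 020 022 210 212 220 222
SC∖claimed = {002}

missing: thr0.a=0 thr0.b=0 thr1.a=2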